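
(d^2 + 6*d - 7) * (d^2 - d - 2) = d^4 + 5*d^3 - 15*d^2 - 5*d + 14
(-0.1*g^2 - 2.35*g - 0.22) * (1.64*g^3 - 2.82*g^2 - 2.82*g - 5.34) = -0.164*g^5 - 3.572*g^4 + 6.5482*g^3 + 7.7814*g^2 + 13.1694*g + 1.1748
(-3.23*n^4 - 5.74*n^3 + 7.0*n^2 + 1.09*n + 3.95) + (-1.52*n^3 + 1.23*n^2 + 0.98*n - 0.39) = -3.23*n^4 - 7.26*n^3 + 8.23*n^2 + 2.07*n + 3.56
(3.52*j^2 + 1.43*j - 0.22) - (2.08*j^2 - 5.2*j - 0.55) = 1.44*j^2 + 6.63*j + 0.33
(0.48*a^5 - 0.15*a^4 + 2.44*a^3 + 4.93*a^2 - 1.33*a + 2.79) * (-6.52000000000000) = -3.1296*a^5 + 0.978*a^4 - 15.9088*a^3 - 32.1436*a^2 + 8.6716*a - 18.1908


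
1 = 1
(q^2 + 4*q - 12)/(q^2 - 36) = (q - 2)/(q - 6)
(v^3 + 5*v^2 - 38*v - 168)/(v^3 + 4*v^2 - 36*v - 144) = (v + 7)/(v + 6)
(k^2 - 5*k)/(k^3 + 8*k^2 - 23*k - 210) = k/(k^2 + 13*k + 42)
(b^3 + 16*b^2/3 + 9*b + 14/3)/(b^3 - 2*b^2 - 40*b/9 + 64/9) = 3*(3*b^2 + 10*b + 7)/(9*b^2 - 36*b + 32)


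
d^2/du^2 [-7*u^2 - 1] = -14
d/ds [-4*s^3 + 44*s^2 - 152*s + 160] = -12*s^2 + 88*s - 152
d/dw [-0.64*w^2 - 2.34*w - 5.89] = -1.28*w - 2.34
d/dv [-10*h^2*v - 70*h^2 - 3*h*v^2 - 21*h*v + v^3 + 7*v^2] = -10*h^2 - 6*h*v - 21*h + 3*v^2 + 14*v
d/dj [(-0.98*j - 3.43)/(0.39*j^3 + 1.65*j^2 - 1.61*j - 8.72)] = (0.7644*j^3 + 5.6301*j^2 + 11.319*j + 3.0233)/(0.1521*j^6 + 1.287*j^5 + 1.4667*j^4 - 12.1146*j^3 - 26.1839*j^2 + 28.0784*j + 76.0384)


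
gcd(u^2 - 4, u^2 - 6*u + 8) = u - 2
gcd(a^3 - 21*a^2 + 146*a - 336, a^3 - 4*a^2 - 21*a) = a - 7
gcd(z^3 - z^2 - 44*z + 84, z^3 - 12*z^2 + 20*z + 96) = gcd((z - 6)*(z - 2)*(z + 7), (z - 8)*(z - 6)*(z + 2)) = z - 6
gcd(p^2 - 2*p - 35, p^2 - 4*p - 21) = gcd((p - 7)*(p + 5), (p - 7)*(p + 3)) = p - 7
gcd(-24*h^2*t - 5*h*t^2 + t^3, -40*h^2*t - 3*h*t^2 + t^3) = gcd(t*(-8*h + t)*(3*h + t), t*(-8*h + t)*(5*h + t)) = -8*h*t + t^2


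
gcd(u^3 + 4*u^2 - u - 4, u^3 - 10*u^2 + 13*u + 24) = u + 1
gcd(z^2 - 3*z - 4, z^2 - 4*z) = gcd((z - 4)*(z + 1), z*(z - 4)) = z - 4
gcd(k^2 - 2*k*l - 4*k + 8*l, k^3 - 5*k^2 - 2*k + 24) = k - 4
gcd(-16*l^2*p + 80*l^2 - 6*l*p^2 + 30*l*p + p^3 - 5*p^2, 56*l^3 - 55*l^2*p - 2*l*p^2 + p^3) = -8*l + p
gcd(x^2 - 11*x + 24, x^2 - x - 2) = 1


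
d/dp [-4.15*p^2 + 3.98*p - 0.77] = 3.98 - 8.3*p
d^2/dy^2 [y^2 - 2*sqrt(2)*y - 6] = 2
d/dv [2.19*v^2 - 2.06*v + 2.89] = 4.38*v - 2.06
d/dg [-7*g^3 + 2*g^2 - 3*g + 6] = -21*g^2 + 4*g - 3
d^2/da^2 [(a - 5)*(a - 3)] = 2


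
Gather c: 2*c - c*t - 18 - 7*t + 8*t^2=c*(2 - t) + 8*t^2 - 7*t - 18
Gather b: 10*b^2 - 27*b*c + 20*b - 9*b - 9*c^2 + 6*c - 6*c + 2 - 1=10*b^2 + b*(11 - 27*c) - 9*c^2 + 1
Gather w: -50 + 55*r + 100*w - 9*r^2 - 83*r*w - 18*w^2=-9*r^2 + 55*r - 18*w^2 + w*(100 - 83*r) - 50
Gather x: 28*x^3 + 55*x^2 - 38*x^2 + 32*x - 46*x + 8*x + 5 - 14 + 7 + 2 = 28*x^3 + 17*x^2 - 6*x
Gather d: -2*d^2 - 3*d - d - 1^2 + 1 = -2*d^2 - 4*d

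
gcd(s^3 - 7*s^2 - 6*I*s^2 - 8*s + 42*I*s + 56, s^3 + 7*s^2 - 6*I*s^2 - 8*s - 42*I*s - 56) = s^2 - 6*I*s - 8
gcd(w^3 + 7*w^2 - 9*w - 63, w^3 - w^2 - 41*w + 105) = w^2 + 4*w - 21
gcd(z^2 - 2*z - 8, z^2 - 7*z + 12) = z - 4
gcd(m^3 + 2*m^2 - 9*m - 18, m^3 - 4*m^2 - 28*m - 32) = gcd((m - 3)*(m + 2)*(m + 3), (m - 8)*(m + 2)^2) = m + 2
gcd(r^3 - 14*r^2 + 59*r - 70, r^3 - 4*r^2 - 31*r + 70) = r^2 - 9*r + 14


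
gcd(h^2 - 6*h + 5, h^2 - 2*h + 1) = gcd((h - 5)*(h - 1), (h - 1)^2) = h - 1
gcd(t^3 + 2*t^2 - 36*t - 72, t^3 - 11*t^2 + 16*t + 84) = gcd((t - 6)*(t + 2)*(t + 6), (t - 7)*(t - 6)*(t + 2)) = t^2 - 4*t - 12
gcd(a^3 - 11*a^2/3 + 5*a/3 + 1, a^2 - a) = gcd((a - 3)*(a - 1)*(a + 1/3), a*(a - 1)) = a - 1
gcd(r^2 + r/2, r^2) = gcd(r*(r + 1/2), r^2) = r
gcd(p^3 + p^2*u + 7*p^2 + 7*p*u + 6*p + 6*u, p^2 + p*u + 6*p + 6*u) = p^2 + p*u + 6*p + 6*u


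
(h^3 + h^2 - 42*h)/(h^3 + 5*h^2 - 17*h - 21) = h*(h - 6)/(h^2 - 2*h - 3)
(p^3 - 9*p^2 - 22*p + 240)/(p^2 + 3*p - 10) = (p^2 - 14*p + 48)/(p - 2)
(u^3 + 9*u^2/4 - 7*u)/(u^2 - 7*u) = (u^2 + 9*u/4 - 7)/(u - 7)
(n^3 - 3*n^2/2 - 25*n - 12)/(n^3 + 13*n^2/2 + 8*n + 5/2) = (n^2 - 2*n - 24)/(n^2 + 6*n + 5)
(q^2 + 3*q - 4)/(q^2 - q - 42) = (-q^2 - 3*q + 4)/(-q^2 + q + 42)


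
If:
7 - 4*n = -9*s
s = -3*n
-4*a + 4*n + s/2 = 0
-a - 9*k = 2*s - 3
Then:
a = 35/248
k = 1045/2232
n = 7/31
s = -21/31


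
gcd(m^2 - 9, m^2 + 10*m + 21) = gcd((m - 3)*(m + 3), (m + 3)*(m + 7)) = m + 3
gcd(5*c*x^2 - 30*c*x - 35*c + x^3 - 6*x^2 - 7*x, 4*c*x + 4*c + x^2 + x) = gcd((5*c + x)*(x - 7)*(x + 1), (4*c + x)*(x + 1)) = x + 1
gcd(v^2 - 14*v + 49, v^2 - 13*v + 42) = v - 7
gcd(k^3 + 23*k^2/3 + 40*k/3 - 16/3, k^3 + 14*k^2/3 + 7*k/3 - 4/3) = k^2 + 11*k/3 - 4/3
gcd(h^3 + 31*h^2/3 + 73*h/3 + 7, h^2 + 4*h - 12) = 1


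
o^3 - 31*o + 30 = (o - 5)*(o - 1)*(o + 6)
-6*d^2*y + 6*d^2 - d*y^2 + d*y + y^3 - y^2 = (-3*d + y)*(2*d + y)*(y - 1)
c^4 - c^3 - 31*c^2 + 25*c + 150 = (c - 5)*(c - 3)*(c + 2)*(c + 5)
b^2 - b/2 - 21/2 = (b - 7/2)*(b + 3)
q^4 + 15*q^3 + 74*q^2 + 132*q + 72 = (q + 1)*(q + 2)*(q + 6)^2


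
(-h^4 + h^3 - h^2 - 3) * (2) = -2*h^4 + 2*h^3 - 2*h^2 - 6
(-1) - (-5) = 4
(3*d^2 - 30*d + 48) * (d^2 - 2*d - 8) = 3*d^4 - 36*d^3 + 84*d^2 + 144*d - 384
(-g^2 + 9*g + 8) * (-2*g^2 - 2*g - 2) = 2*g^4 - 16*g^3 - 32*g^2 - 34*g - 16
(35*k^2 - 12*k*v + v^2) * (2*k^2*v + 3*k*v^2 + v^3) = 70*k^4*v + 81*k^3*v^2 + k^2*v^3 - 9*k*v^4 + v^5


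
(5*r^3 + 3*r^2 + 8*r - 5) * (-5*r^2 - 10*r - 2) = -25*r^5 - 65*r^4 - 80*r^3 - 61*r^2 + 34*r + 10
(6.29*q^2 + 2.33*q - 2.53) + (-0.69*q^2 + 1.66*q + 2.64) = 5.6*q^2 + 3.99*q + 0.11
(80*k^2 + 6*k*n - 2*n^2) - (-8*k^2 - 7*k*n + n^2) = 88*k^2 + 13*k*n - 3*n^2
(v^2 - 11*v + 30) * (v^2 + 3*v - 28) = v^4 - 8*v^3 - 31*v^2 + 398*v - 840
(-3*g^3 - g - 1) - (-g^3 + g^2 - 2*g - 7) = -2*g^3 - g^2 + g + 6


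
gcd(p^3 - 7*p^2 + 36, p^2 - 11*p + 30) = p - 6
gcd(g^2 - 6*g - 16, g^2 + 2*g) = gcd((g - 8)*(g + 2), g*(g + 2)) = g + 2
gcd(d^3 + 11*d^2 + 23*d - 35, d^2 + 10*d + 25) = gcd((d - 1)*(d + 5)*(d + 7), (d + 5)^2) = d + 5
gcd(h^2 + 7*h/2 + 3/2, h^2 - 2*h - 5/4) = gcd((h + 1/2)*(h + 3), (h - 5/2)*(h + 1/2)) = h + 1/2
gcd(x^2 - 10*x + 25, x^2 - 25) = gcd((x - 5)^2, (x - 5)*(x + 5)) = x - 5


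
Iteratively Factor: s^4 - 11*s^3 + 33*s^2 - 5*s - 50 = (s + 1)*(s^3 - 12*s^2 + 45*s - 50) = (s - 2)*(s + 1)*(s^2 - 10*s + 25) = (s - 5)*(s - 2)*(s + 1)*(s - 5)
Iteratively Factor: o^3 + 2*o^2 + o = (o + 1)*(o^2 + o) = o*(o + 1)*(o + 1)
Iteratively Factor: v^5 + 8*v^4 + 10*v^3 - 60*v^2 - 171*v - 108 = (v + 4)*(v^4 + 4*v^3 - 6*v^2 - 36*v - 27) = (v + 3)*(v + 4)*(v^3 + v^2 - 9*v - 9) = (v + 1)*(v + 3)*(v + 4)*(v^2 - 9) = (v - 3)*(v + 1)*(v + 3)*(v + 4)*(v + 3)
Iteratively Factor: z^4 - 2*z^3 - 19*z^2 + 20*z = (z - 1)*(z^3 - z^2 - 20*z) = (z - 5)*(z - 1)*(z^2 + 4*z) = (z - 5)*(z - 1)*(z + 4)*(z)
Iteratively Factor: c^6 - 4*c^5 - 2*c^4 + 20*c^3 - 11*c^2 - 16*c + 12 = (c - 1)*(c^5 - 3*c^4 - 5*c^3 + 15*c^2 + 4*c - 12) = (c - 3)*(c - 1)*(c^4 - 5*c^2 + 4) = (c - 3)*(c - 1)*(c + 2)*(c^3 - 2*c^2 - c + 2) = (c - 3)*(c - 1)^2*(c + 2)*(c^2 - c - 2) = (c - 3)*(c - 2)*(c - 1)^2*(c + 2)*(c + 1)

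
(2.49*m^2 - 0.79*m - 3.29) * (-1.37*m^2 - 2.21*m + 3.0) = -3.4113*m^4 - 4.4206*m^3 + 13.7232*m^2 + 4.9009*m - 9.87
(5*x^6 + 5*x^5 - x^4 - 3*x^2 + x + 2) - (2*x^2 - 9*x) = 5*x^6 + 5*x^5 - x^4 - 5*x^2 + 10*x + 2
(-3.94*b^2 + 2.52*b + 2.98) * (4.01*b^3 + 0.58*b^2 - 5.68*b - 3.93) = -15.7994*b^5 + 7.82*b^4 + 35.7906*b^3 + 2.899*b^2 - 26.83*b - 11.7114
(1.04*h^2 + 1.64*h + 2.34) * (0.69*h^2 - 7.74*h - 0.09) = 0.7176*h^4 - 6.918*h^3 - 11.1726*h^2 - 18.2592*h - 0.2106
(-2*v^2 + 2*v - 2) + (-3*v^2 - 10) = -5*v^2 + 2*v - 12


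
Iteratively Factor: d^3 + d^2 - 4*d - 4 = (d - 2)*(d^2 + 3*d + 2) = (d - 2)*(d + 2)*(d + 1)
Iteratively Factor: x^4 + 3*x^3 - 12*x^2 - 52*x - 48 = (x + 3)*(x^3 - 12*x - 16) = (x - 4)*(x + 3)*(x^2 + 4*x + 4) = (x - 4)*(x + 2)*(x + 3)*(x + 2)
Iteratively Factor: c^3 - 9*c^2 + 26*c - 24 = (c - 2)*(c^2 - 7*c + 12) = (c - 3)*(c - 2)*(c - 4)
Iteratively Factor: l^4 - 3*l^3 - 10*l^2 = (l + 2)*(l^3 - 5*l^2) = l*(l + 2)*(l^2 - 5*l) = l^2*(l + 2)*(l - 5)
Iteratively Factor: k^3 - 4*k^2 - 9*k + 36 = (k - 4)*(k^2 - 9) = (k - 4)*(k + 3)*(k - 3)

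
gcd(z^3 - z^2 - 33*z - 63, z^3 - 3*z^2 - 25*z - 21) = z^2 - 4*z - 21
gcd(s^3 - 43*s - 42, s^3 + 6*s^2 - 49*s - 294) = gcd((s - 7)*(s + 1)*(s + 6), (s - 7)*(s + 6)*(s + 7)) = s^2 - s - 42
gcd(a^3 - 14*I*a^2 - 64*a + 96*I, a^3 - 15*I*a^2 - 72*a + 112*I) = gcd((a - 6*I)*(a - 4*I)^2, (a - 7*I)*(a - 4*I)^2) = a^2 - 8*I*a - 16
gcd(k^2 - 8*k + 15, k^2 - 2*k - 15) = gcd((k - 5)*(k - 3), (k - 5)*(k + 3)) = k - 5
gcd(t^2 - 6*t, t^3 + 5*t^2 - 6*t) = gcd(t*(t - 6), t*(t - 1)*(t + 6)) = t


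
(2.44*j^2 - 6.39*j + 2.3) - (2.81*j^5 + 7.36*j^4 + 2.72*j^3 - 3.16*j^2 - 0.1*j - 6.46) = -2.81*j^5 - 7.36*j^4 - 2.72*j^3 + 5.6*j^2 - 6.29*j + 8.76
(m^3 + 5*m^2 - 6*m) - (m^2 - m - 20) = m^3 + 4*m^2 - 5*m + 20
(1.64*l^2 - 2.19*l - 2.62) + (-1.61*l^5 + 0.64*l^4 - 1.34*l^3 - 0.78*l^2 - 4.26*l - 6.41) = -1.61*l^5 + 0.64*l^4 - 1.34*l^3 + 0.86*l^2 - 6.45*l - 9.03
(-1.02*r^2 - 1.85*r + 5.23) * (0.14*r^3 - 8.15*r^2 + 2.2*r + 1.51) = -0.1428*r^5 + 8.054*r^4 + 13.5657*r^3 - 48.2347*r^2 + 8.7125*r + 7.8973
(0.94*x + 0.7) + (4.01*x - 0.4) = 4.95*x + 0.3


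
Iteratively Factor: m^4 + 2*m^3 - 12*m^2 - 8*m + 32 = (m + 4)*(m^3 - 2*m^2 - 4*m + 8) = (m - 2)*(m + 4)*(m^2 - 4) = (m - 2)^2*(m + 4)*(m + 2)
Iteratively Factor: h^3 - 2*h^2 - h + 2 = (h - 2)*(h^2 - 1) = (h - 2)*(h - 1)*(h + 1)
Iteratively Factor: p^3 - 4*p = (p - 2)*(p^2 + 2*p) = (p - 2)*(p + 2)*(p)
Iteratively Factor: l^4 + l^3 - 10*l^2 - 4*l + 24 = (l - 2)*(l^3 + 3*l^2 - 4*l - 12) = (l - 2)^2*(l^2 + 5*l + 6) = (l - 2)^2*(l + 3)*(l + 2)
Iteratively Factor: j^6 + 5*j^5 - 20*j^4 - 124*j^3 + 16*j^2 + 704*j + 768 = (j + 2)*(j^5 + 3*j^4 - 26*j^3 - 72*j^2 + 160*j + 384) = (j + 2)*(j + 4)*(j^4 - j^3 - 22*j^2 + 16*j + 96) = (j + 2)^2*(j + 4)*(j^3 - 3*j^2 - 16*j + 48) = (j - 3)*(j + 2)^2*(j + 4)*(j^2 - 16) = (j - 4)*(j - 3)*(j + 2)^2*(j + 4)*(j + 4)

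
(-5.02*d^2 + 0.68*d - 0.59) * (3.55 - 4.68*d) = 23.4936*d^3 - 21.0034*d^2 + 5.1752*d - 2.0945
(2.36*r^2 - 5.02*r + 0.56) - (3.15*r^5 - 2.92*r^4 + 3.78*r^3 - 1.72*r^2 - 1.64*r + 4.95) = -3.15*r^5 + 2.92*r^4 - 3.78*r^3 + 4.08*r^2 - 3.38*r - 4.39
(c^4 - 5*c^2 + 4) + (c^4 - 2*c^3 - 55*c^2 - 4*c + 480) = 2*c^4 - 2*c^3 - 60*c^2 - 4*c + 484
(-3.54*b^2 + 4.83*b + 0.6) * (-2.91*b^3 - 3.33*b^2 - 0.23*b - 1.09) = 10.3014*b^5 - 2.2671*b^4 - 17.0157*b^3 + 0.7497*b^2 - 5.4027*b - 0.654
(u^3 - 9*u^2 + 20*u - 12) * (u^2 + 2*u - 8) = u^5 - 7*u^4 - 6*u^3 + 100*u^2 - 184*u + 96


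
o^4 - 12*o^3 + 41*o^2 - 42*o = o*(o - 7)*(o - 3)*(o - 2)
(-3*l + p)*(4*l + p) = -12*l^2 + l*p + p^2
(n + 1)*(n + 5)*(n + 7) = n^3 + 13*n^2 + 47*n + 35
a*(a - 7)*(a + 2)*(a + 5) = a^4 - 39*a^2 - 70*a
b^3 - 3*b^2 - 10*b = b*(b - 5)*(b + 2)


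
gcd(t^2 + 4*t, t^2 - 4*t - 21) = 1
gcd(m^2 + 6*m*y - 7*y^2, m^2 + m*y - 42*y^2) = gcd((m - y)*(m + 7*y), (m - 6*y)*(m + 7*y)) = m + 7*y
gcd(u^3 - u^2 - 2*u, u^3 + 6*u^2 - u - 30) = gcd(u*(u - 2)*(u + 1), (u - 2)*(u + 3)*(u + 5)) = u - 2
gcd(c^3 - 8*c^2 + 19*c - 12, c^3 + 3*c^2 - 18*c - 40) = c - 4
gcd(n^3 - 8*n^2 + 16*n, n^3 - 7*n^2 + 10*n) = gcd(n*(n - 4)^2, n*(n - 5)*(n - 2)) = n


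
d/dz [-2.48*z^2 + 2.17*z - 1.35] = 2.17 - 4.96*z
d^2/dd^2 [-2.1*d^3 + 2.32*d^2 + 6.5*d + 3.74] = 4.64 - 12.6*d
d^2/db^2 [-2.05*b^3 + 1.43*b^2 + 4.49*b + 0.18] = 2.86 - 12.3*b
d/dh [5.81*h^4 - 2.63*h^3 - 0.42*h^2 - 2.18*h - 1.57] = 23.24*h^3 - 7.89*h^2 - 0.84*h - 2.18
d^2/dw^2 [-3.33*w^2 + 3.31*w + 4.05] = -6.66000000000000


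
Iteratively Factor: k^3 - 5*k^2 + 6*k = (k - 2)*(k^2 - 3*k) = k*(k - 2)*(k - 3)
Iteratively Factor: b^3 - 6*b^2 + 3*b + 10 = (b - 2)*(b^2 - 4*b - 5) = (b - 5)*(b - 2)*(b + 1)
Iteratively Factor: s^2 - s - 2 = (s - 2)*(s + 1)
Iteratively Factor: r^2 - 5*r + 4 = (r - 1)*(r - 4)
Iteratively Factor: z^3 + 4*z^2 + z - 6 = (z + 3)*(z^2 + z - 2) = (z + 2)*(z + 3)*(z - 1)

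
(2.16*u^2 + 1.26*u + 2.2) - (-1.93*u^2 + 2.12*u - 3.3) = 4.09*u^2 - 0.86*u + 5.5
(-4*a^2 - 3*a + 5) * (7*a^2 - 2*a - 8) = -28*a^4 - 13*a^3 + 73*a^2 + 14*a - 40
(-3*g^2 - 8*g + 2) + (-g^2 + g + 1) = -4*g^2 - 7*g + 3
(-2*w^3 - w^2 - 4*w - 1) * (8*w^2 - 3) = -16*w^5 - 8*w^4 - 26*w^3 - 5*w^2 + 12*w + 3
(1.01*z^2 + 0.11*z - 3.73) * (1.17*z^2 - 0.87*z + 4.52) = 1.1817*z^4 - 0.75*z^3 + 0.1054*z^2 + 3.7423*z - 16.8596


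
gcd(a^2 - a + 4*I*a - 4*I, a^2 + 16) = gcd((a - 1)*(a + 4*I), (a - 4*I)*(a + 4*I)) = a + 4*I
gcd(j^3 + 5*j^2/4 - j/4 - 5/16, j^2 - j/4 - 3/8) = j + 1/2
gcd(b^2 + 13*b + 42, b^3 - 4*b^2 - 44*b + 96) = b + 6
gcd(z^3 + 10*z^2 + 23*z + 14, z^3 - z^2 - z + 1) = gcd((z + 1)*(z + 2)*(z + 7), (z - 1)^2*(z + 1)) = z + 1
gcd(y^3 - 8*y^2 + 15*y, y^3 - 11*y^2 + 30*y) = y^2 - 5*y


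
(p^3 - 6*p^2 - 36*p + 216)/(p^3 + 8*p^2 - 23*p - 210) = (p^2 - 12*p + 36)/(p^2 + 2*p - 35)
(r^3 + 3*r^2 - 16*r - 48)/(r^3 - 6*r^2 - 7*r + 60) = (r + 4)/(r - 5)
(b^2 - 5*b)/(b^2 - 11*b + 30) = b/(b - 6)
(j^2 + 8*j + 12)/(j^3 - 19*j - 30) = (j + 6)/(j^2 - 2*j - 15)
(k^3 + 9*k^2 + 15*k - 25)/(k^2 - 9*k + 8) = (k^2 + 10*k + 25)/(k - 8)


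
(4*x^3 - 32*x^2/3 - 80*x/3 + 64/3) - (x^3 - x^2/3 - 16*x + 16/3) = 3*x^3 - 31*x^2/3 - 32*x/3 + 16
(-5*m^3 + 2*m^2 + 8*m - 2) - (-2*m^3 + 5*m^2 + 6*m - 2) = -3*m^3 - 3*m^2 + 2*m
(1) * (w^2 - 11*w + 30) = w^2 - 11*w + 30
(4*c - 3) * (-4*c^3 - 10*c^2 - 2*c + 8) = -16*c^4 - 28*c^3 + 22*c^2 + 38*c - 24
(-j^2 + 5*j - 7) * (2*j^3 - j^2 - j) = -2*j^5 + 11*j^4 - 18*j^3 + 2*j^2 + 7*j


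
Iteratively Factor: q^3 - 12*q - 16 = (q + 2)*(q^2 - 2*q - 8) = (q + 2)^2*(q - 4)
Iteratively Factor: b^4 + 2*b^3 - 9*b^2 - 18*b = (b)*(b^3 + 2*b^2 - 9*b - 18) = b*(b - 3)*(b^2 + 5*b + 6) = b*(b - 3)*(b + 2)*(b + 3)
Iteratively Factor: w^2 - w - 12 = (w + 3)*(w - 4)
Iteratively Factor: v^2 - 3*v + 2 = (v - 2)*(v - 1)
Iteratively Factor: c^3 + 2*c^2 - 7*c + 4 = (c + 4)*(c^2 - 2*c + 1) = (c - 1)*(c + 4)*(c - 1)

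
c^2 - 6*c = c*(c - 6)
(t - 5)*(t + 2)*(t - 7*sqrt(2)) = t^3 - 7*sqrt(2)*t^2 - 3*t^2 - 10*t + 21*sqrt(2)*t + 70*sqrt(2)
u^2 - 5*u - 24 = (u - 8)*(u + 3)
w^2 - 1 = (w - 1)*(w + 1)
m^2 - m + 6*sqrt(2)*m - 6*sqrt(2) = (m - 1)*(m + 6*sqrt(2))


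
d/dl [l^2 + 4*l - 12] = 2*l + 4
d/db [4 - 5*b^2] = -10*b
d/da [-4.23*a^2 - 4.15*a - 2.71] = -8.46*a - 4.15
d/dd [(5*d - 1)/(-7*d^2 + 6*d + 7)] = (35*d^2 - 14*d + 41)/(49*d^4 - 84*d^3 - 62*d^2 + 84*d + 49)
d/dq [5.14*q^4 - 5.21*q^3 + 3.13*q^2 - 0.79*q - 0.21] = 20.56*q^3 - 15.63*q^2 + 6.26*q - 0.79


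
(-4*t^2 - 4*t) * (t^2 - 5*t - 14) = -4*t^4 + 16*t^3 + 76*t^2 + 56*t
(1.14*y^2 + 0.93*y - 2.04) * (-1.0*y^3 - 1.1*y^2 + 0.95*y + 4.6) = -1.14*y^5 - 2.184*y^4 + 2.1*y^3 + 8.3715*y^2 + 2.34*y - 9.384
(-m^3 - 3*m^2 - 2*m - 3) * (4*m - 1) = -4*m^4 - 11*m^3 - 5*m^2 - 10*m + 3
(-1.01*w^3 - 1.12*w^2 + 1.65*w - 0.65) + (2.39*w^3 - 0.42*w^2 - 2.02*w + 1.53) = 1.38*w^3 - 1.54*w^2 - 0.37*w + 0.88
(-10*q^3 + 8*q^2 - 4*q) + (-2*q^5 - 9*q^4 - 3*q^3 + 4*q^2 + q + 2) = -2*q^5 - 9*q^4 - 13*q^3 + 12*q^2 - 3*q + 2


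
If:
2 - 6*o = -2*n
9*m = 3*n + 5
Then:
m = o + 2/9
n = 3*o - 1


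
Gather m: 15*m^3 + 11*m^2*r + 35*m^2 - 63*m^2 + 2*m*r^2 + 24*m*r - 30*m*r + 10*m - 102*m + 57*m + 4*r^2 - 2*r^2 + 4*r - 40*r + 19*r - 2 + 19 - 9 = 15*m^3 + m^2*(11*r - 28) + m*(2*r^2 - 6*r - 35) + 2*r^2 - 17*r + 8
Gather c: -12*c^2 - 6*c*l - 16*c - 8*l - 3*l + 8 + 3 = -12*c^2 + c*(-6*l - 16) - 11*l + 11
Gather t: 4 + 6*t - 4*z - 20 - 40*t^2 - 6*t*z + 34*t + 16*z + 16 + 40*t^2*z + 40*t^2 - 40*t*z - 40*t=40*t^2*z - 46*t*z + 12*z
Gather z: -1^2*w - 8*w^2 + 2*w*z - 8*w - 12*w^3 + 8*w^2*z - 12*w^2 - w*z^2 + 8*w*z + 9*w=-12*w^3 - 20*w^2 - w*z^2 + z*(8*w^2 + 10*w)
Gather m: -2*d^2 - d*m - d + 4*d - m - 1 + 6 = -2*d^2 + 3*d + m*(-d - 1) + 5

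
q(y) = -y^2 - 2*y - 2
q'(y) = -2*y - 2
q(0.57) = -3.46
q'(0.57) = -3.14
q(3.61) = -22.25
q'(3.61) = -9.22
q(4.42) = -30.38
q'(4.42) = -10.84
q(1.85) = -9.12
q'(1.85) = -5.70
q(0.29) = -2.66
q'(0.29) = -2.58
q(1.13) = -5.54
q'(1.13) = -4.26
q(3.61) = -22.25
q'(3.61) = -9.22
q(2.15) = -10.92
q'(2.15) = -6.30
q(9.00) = -101.00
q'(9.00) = -20.00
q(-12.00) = -122.00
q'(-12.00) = 22.00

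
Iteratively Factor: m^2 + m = (m)*(m + 1)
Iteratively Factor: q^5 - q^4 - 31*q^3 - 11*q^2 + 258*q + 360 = (q - 4)*(q^4 + 3*q^3 - 19*q^2 - 87*q - 90) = (q - 4)*(q + 2)*(q^3 + q^2 - 21*q - 45) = (q - 4)*(q + 2)*(q + 3)*(q^2 - 2*q - 15) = (q - 4)*(q + 2)*(q + 3)^2*(q - 5)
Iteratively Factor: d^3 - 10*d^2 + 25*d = (d - 5)*(d^2 - 5*d) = d*(d - 5)*(d - 5)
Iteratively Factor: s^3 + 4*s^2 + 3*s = (s + 1)*(s^2 + 3*s) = (s + 1)*(s + 3)*(s)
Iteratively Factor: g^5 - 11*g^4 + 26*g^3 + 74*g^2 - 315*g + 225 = (g - 3)*(g^4 - 8*g^3 + 2*g^2 + 80*g - 75) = (g - 3)*(g + 3)*(g^3 - 11*g^2 + 35*g - 25) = (g - 3)*(g - 1)*(g + 3)*(g^2 - 10*g + 25) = (g - 5)*(g - 3)*(g - 1)*(g + 3)*(g - 5)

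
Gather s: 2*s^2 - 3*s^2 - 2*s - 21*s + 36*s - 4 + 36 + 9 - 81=-s^2 + 13*s - 40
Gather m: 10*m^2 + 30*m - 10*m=10*m^2 + 20*m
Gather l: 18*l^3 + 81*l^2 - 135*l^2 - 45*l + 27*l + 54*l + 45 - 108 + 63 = 18*l^3 - 54*l^2 + 36*l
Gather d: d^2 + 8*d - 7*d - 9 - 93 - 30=d^2 + d - 132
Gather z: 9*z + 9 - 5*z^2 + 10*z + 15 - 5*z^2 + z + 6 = -10*z^2 + 20*z + 30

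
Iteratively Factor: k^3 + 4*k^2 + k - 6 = (k + 2)*(k^2 + 2*k - 3) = (k - 1)*(k + 2)*(k + 3)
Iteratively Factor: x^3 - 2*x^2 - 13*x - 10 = (x + 1)*(x^2 - 3*x - 10) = (x + 1)*(x + 2)*(x - 5)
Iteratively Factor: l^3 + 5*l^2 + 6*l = (l + 3)*(l^2 + 2*l) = l*(l + 3)*(l + 2)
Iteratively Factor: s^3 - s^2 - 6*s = (s + 2)*(s^2 - 3*s) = (s - 3)*(s + 2)*(s)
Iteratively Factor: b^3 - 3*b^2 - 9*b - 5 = (b - 5)*(b^2 + 2*b + 1) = (b - 5)*(b + 1)*(b + 1)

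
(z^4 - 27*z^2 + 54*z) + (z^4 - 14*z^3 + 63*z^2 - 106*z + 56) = 2*z^4 - 14*z^3 + 36*z^2 - 52*z + 56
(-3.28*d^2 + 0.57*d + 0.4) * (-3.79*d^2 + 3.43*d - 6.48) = 12.4312*d^4 - 13.4107*d^3 + 21.6935*d^2 - 2.3216*d - 2.592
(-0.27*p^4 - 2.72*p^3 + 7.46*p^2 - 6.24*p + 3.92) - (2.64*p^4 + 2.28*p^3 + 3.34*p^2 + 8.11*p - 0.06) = -2.91*p^4 - 5.0*p^3 + 4.12*p^2 - 14.35*p + 3.98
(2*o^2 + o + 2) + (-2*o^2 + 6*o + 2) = 7*o + 4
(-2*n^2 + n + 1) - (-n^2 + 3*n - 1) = -n^2 - 2*n + 2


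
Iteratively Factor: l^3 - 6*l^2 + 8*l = (l)*(l^2 - 6*l + 8) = l*(l - 4)*(l - 2)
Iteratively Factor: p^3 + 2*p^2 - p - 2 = (p + 1)*(p^2 + p - 2) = (p - 1)*(p + 1)*(p + 2)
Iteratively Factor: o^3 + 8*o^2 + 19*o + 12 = (o + 1)*(o^2 + 7*o + 12) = (o + 1)*(o + 4)*(o + 3)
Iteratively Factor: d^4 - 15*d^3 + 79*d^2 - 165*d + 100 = (d - 5)*(d^3 - 10*d^2 + 29*d - 20) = (d - 5)*(d - 4)*(d^2 - 6*d + 5) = (d - 5)^2*(d - 4)*(d - 1)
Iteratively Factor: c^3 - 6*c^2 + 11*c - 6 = (c - 1)*(c^2 - 5*c + 6) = (c - 2)*(c - 1)*(c - 3)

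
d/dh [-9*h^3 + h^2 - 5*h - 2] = -27*h^2 + 2*h - 5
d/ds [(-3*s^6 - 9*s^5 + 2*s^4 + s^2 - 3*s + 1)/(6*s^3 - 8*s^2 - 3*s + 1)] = s*(-54*s^7 - 12*s^6 + 273*s^5 + 58*s^4 - 69*s^3 + 44*s^2 - 45*s + 18)/(36*s^6 - 96*s^5 + 28*s^4 + 60*s^3 - 7*s^2 - 6*s + 1)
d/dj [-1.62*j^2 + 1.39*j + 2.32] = 1.39 - 3.24*j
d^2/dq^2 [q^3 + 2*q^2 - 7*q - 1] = 6*q + 4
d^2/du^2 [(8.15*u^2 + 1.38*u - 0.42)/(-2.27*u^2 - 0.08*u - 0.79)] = (-11.261924*u^3 + 100.677678*u^2 + 15.306156*u - 11.499394)/(11.697083*u^6 + 1.236696*u^5 + 12.255957*u^4 + 0.861296*u^3 + 4.265289*u^2 + 0.149784*u + 0.493039)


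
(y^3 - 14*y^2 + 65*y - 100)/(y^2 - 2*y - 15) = (y^2 - 9*y + 20)/(y + 3)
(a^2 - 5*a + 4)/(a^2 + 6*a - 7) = (a - 4)/(a + 7)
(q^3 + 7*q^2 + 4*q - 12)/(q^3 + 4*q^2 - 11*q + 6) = (q + 2)/(q - 1)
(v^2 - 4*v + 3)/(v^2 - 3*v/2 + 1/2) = 2*(v - 3)/(2*v - 1)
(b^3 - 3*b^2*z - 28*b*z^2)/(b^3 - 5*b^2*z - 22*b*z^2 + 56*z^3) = b/(b - 2*z)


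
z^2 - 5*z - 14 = (z - 7)*(z + 2)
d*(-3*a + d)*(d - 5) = -3*a*d^2 + 15*a*d + d^3 - 5*d^2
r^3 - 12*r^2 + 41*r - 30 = (r - 6)*(r - 5)*(r - 1)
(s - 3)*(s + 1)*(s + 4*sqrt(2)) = s^3 - 2*s^2 + 4*sqrt(2)*s^2 - 8*sqrt(2)*s - 3*s - 12*sqrt(2)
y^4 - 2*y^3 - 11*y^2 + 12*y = y*(y - 4)*(y - 1)*(y + 3)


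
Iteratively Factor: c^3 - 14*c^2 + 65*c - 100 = (c - 5)*(c^2 - 9*c + 20) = (c - 5)*(c - 4)*(c - 5)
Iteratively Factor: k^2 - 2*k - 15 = (k - 5)*(k + 3)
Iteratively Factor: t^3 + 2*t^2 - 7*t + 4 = (t - 1)*(t^2 + 3*t - 4) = (t - 1)*(t + 4)*(t - 1)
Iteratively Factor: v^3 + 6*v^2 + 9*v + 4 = (v + 1)*(v^2 + 5*v + 4) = (v + 1)^2*(v + 4)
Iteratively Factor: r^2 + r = (r)*(r + 1)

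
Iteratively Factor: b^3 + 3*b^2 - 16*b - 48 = (b + 3)*(b^2 - 16) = (b - 4)*(b + 3)*(b + 4)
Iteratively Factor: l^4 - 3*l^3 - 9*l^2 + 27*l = (l)*(l^3 - 3*l^2 - 9*l + 27) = l*(l + 3)*(l^2 - 6*l + 9) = l*(l - 3)*(l + 3)*(l - 3)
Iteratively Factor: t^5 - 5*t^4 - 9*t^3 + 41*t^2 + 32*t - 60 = (t + 2)*(t^4 - 7*t^3 + 5*t^2 + 31*t - 30) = (t - 3)*(t + 2)*(t^3 - 4*t^2 - 7*t + 10) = (t - 3)*(t - 1)*(t + 2)*(t^2 - 3*t - 10) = (t - 5)*(t - 3)*(t - 1)*(t + 2)*(t + 2)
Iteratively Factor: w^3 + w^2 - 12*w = (w + 4)*(w^2 - 3*w) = w*(w + 4)*(w - 3)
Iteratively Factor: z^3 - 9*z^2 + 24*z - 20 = (z - 5)*(z^2 - 4*z + 4) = (z - 5)*(z - 2)*(z - 2)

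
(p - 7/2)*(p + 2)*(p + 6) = p^3 + 9*p^2/2 - 16*p - 42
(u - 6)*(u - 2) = u^2 - 8*u + 12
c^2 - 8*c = c*(c - 8)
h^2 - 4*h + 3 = (h - 3)*(h - 1)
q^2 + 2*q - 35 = (q - 5)*(q + 7)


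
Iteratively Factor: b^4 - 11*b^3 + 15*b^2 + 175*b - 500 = (b - 5)*(b^3 - 6*b^2 - 15*b + 100) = (b - 5)*(b + 4)*(b^2 - 10*b + 25) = (b - 5)^2*(b + 4)*(b - 5)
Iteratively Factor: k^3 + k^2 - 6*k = (k)*(k^2 + k - 6) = k*(k + 3)*(k - 2)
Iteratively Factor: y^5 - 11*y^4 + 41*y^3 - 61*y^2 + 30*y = (y - 2)*(y^4 - 9*y^3 + 23*y^2 - 15*y) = (y - 3)*(y - 2)*(y^3 - 6*y^2 + 5*y) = (y - 3)*(y - 2)*(y - 1)*(y^2 - 5*y) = (y - 5)*(y - 3)*(y - 2)*(y - 1)*(y)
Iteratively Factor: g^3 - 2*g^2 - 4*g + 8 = (g - 2)*(g^2 - 4) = (g - 2)^2*(g + 2)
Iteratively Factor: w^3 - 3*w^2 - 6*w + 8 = (w - 4)*(w^2 + w - 2) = (w - 4)*(w + 2)*(w - 1)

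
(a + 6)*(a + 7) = a^2 + 13*a + 42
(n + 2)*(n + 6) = n^2 + 8*n + 12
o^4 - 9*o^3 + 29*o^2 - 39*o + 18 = (o - 3)^2*(o - 2)*(o - 1)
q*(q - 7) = q^2 - 7*q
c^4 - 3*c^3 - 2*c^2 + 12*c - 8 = (c - 2)^2*(c - 1)*(c + 2)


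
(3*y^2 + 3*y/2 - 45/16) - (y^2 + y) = 2*y^2 + y/2 - 45/16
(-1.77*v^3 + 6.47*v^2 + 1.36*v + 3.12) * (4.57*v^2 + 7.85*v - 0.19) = -8.0889*v^5 + 15.6734*v^4 + 57.341*v^3 + 23.7051*v^2 + 24.2336*v - 0.5928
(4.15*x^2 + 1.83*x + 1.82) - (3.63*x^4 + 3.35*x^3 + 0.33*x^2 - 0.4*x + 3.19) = -3.63*x^4 - 3.35*x^3 + 3.82*x^2 + 2.23*x - 1.37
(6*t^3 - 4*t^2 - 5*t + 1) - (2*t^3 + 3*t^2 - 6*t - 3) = 4*t^3 - 7*t^2 + t + 4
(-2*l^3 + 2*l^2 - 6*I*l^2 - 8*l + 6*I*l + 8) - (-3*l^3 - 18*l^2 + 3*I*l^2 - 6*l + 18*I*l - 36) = l^3 + 20*l^2 - 9*I*l^2 - 2*l - 12*I*l + 44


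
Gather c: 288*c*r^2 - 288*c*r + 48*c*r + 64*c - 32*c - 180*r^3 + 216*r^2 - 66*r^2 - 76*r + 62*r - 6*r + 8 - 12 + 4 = c*(288*r^2 - 240*r + 32) - 180*r^3 + 150*r^2 - 20*r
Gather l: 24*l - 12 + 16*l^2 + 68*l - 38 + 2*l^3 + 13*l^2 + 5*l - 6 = 2*l^3 + 29*l^2 + 97*l - 56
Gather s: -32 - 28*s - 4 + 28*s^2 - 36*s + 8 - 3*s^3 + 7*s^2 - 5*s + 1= -3*s^3 + 35*s^2 - 69*s - 27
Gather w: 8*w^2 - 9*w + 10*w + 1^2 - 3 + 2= 8*w^2 + w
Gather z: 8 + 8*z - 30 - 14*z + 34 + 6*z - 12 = 0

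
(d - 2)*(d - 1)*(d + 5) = d^3 + 2*d^2 - 13*d + 10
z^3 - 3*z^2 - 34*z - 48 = (z - 8)*(z + 2)*(z + 3)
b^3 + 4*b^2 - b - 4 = (b - 1)*(b + 1)*(b + 4)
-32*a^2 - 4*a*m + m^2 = (-8*a + m)*(4*a + m)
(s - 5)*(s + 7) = s^2 + 2*s - 35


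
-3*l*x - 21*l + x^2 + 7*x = (-3*l + x)*(x + 7)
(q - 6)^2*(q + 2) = q^3 - 10*q^2 + 12*q + 72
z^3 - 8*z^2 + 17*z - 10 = (z - 5)*(z - 2)*(z - 1)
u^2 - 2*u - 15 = (u - 5)*(u + 3)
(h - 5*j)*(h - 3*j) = h^2 - 8*h*j + 15*j^2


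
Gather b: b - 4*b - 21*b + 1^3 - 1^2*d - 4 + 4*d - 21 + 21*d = -24*b + 24*d - 24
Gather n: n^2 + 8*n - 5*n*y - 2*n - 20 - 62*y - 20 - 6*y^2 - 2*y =n^2 + n*(6 - 5*y) - 6*y^2 - 64*y - 40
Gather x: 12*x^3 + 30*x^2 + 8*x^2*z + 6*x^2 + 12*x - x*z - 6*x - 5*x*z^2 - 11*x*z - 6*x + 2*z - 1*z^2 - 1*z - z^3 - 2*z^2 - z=12*x^3 + x^2*(8*z + 36) + x*(-5*z^2 - 12*z) - z^3 - 3*z^2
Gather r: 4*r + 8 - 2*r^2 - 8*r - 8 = -2*r^2 - 4*r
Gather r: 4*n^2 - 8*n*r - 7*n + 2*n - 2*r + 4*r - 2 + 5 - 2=4*n^2 - 5*n + r*(2 - 8*n) + 1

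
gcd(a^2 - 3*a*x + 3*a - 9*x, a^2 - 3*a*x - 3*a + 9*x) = -a + 3*x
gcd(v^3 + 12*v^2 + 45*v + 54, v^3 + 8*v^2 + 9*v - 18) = v^2 + 9*v + 18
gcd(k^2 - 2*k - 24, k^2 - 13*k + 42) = k - 6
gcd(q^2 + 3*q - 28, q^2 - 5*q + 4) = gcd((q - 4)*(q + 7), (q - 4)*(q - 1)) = q - 4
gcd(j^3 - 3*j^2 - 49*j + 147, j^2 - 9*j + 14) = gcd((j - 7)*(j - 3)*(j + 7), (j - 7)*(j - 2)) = j - 7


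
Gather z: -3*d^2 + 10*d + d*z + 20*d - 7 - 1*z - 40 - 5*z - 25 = -3*d^2 + 30*d + z*(d - 6) - 72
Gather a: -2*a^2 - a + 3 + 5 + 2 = -2*a^2 - a + 10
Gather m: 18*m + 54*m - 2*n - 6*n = 72*m - 8*n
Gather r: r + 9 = r + 9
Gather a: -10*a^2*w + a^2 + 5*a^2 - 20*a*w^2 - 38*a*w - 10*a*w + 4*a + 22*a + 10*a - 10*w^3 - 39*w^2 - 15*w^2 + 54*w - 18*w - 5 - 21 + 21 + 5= a^2*(6 - 10*w) + a*(-20*w^2 - 48*w + 36) - 10*w^3 - 54*w^2 + 36*w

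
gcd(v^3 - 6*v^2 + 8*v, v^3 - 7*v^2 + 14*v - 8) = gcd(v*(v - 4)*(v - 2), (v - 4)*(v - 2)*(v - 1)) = v^2 - 6*v + 8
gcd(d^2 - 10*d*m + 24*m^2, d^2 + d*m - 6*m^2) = 1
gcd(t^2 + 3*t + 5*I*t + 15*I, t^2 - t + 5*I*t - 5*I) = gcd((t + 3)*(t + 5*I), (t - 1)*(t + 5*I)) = t + 5*I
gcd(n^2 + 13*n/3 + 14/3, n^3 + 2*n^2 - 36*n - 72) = n + 2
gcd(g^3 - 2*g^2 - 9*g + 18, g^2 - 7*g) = 1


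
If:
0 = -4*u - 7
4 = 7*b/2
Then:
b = 8/7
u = -7/4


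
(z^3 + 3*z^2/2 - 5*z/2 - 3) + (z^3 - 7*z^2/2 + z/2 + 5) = 2*z^3 - 2*z^2 - 2*z + 2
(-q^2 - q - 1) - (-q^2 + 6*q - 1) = -7*q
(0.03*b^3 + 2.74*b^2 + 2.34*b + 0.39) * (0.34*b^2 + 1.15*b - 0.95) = 0.0102*b^5 + 0.9661*b^4 + 3.9181*b^3 + 0.2206*b^2 - 1.7745*b - 0.3705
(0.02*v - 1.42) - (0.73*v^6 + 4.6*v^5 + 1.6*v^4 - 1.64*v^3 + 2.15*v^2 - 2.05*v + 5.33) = -0.73*v^6 - 4.6*v^5 - 1.6*v^4 + 1.64*v^3 - 2.15*v^2 + 2.07*v - 6.75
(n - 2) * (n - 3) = n^2 - 5*n + 6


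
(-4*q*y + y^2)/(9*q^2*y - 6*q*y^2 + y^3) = (-4*q + y)/(9*q^2 - 6*q*y + y^2)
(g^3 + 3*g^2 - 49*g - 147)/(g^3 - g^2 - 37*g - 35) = (g^2 + 10*g + 21)/(g^2 + 6*g + 5)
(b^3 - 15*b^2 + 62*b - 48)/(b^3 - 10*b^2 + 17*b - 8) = (b - 6)/(b - 1)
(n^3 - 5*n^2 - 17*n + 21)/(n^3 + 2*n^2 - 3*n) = (n - 7)/n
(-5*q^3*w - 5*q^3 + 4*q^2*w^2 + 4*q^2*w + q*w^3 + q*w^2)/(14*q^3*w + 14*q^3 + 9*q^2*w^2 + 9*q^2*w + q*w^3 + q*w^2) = (-5*q^2 + 4*q*w + w^2)/(14*q^2 + 9*q*w + w^2)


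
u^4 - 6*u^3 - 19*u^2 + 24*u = u*(u - 8)*(u - 1)*(u + 3)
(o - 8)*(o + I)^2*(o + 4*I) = o^4 - 8*o^3 + 6*I*o^3 - 9*o^2 - 48*I*o^2 + 72*o - 4*I*o + 32*I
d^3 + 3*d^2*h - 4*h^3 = (d - h)*(d + 2*h)^2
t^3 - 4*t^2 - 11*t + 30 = (t - 5)*(t - 2)*(t + 3)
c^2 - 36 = (c - 6)*(c + 6)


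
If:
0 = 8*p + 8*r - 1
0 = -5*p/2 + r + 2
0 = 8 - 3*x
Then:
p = 17/28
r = -27/56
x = 8/3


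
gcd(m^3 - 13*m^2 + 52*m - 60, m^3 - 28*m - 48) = m - 6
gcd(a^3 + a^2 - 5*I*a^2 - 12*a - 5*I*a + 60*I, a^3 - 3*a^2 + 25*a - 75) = a^2 + a*(-3 - 5*I) + 15*I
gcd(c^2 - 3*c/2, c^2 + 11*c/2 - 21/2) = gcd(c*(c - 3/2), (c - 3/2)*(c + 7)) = c - 3/2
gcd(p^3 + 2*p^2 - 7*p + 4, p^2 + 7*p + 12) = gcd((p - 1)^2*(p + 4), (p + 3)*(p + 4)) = p + 4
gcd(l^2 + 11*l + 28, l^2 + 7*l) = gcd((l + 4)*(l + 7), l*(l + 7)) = l + 7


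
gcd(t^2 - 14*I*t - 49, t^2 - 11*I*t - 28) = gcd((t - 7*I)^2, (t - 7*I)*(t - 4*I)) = t - 7*I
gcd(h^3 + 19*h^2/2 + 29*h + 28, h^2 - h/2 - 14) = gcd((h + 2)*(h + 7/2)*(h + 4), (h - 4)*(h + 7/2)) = h + 7/2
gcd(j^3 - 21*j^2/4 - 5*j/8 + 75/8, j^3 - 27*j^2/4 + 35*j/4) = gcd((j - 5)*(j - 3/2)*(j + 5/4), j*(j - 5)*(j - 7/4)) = j - 5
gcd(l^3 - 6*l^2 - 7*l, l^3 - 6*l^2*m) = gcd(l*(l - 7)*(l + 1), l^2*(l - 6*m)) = l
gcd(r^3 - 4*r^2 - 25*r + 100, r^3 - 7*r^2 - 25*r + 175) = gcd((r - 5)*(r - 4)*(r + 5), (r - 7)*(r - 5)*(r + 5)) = r^2 - 25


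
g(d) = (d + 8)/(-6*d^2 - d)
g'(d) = (d + 8)*(12*d + 1)/(-6*d^2 - d)^2 + 1/(-6*d^2 - d)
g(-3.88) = -0.05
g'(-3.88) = -0.04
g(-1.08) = -1.17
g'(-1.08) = -2.53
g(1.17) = -0.98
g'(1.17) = 1.46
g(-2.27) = -0.20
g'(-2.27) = -0.22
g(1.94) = -0.41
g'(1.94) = 0.36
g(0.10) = -50.62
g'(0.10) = 689.84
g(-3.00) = -0.10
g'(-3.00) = -0.09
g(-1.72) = -0.39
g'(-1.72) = -0.54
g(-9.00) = 0.00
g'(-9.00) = 0.00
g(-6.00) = -0.00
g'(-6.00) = -0.00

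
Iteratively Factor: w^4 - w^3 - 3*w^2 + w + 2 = (w - 2)*(w^3 + w^2 - w - 1) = (w - 2)*(w + 1)*(w^2 - 1) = (w - 2)*(w + 1)^2*(w - 1)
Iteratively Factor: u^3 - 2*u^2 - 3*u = (u)*(u^2 - 2*u - 3) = u*(u - 3)*(u + 1)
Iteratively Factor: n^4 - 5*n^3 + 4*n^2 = (n - 4)*(n^3 - n^2) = n*(n - 4)*(n^2 - n) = n*(n - 4)*(n - 1)*(n)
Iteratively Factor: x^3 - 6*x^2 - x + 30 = (x + 2)*(x^2 - 8*x + 15) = (x - 3)*(x + 2)*(x - 5)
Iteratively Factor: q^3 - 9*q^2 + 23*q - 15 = (q - 3)*(q^2 - 6*q + 5) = (q - 3)*(q - 1)*(q - 5)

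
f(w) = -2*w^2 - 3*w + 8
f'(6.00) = -27.00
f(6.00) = -82.00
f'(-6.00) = 21.00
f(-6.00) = -46.00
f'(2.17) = -11.68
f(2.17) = -7.93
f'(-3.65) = 11.60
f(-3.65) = -7.70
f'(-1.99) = 4.96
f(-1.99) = 6.05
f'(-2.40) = 6.60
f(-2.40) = 3.68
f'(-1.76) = 4.04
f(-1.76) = 7.08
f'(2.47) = -12.88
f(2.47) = -11.61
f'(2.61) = -13.44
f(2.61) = -13.45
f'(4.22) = -19.88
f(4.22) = -40.28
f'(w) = -4*w - 3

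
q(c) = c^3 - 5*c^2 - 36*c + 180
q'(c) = 3*c^2 - 10*c - 36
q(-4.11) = 174.07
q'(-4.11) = 55.78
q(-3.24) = 210.14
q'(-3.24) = 27.89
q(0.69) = 153.11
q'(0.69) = -41.47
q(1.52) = 117.24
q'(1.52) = -44.27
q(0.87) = 145.55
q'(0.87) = -42.43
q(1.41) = 122.10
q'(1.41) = -44.14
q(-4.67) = 137.23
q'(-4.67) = 76.13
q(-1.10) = 212.22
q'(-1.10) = -21.37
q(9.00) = 180.00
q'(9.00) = 117.00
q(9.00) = 180.00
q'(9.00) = 117.00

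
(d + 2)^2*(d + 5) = d^3 + 9*d^2 + 24*d + 20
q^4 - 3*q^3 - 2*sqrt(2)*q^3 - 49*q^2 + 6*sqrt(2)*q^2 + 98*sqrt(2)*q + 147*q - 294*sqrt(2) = (q - 7)*(q - 3)*(q + 7)*(q - 2*sqrt(2))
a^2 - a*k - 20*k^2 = (a - 5*k)*(a + 4*k)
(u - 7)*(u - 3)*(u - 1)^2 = u^4 - 12*u^3 + 42*u^2 - 52*u + 21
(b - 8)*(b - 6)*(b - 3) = b^3 - 17*b^2 + 90*b - 144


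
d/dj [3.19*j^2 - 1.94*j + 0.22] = 6.38*j - 1.94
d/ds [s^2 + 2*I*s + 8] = 2*s + 2*I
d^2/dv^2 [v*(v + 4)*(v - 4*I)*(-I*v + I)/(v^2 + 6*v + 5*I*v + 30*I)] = (-2*I*v^6 + v^5*(30 - 36*I) + v^4*(540 - 66*I) + v^3*(3188 + 2166*I) + v^2*(7560 + 11340*I) + v*(21600 + 13320*I) + 26400 - 12960*I)/(v^6 + v^5*(18 + 15*I) + v^4*(33 + 270*I) + v^3*(-1134 + 1495*I) + v^2*(-8100 + 990*I) + v*(-16200 - 13500*I) - 27000*I)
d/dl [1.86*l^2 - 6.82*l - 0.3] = 3.72*l - 6.82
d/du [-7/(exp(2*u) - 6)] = 14*exp(2*u)/(exp(2*u) - 6)^2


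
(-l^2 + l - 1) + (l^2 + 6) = l + 5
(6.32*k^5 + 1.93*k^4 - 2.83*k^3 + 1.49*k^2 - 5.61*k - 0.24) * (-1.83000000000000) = -11.5656*k^5 - 3.5319*k^4 + 5.1789*k^3 - 2.7267*k^2 + 10.2663*k + 0.4392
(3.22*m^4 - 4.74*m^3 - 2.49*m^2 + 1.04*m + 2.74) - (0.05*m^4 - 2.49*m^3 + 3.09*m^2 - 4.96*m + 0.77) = 3.17*m^4 - 2.25*m^3 - 5.58*m^2 + 6.0*m + 1.97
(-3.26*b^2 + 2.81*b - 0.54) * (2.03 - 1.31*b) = 4.2706*b^3 - 10.2989*b^2 + 6.4117*b - 1.0962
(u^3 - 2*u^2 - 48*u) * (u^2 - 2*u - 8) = u^5 - 4*u^4 - 52*u^3 + 112*u^2 + 384*u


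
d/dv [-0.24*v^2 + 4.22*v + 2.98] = 4.22 - 0.48*v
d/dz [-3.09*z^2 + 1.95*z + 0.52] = 1.95 - 6.18*z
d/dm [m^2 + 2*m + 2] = 2*m + 2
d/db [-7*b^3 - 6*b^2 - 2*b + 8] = -21*b^2 - 12*b - 2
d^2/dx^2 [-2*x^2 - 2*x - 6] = -4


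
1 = 1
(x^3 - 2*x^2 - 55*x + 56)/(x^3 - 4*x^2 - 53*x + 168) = (x - 1)/(x - 3)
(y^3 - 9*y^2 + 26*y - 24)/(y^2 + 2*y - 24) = (y^2 - 5*y + 6)/(y + 6)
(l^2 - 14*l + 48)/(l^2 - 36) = (l - 8)/(l + 6)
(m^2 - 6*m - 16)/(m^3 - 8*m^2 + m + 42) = (m - 8)/(m^2 - 10*m + 21)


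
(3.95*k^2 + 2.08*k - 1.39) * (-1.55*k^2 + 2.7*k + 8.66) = -6.1225*k^4 + 7.441*k^3 + 41.9775*k^2 + 14.2598*k - 12.0374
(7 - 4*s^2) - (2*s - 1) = -4*s^2 - 2*s + 8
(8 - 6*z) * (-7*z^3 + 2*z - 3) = 42*z^4 - 56*z^3 - 12*z^2 + 34*z - 24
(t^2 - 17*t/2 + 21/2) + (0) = t^2 - 17*t/2 + 21/2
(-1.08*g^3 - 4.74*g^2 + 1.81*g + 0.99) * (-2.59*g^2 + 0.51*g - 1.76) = 2.7972*g^5 + 11.7258*g^4 - 5.2045*g^3 + 6.7014*g^2 - 2.6807*g - 1.7424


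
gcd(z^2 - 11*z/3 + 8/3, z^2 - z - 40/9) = z - 8/3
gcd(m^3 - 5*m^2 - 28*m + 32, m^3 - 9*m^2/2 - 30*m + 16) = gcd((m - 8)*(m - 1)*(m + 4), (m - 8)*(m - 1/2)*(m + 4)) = m^2 - 4*m - 32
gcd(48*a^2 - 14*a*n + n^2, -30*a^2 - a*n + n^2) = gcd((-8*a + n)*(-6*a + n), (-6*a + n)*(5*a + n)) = 6*a - n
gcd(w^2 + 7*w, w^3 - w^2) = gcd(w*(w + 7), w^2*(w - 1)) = w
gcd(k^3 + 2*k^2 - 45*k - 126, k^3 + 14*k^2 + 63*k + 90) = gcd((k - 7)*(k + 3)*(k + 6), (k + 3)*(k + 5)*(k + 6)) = k^2 + 9*k + 18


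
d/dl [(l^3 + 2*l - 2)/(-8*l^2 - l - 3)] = ((16*l + 1)*(l^3 + 2*l - 2) - (3*l^2 + 2)*(8*l^2 + l + 3))/(8*l^2 + l + 3)^2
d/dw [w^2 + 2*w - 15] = 2*w + 2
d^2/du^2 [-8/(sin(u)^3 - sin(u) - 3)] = 8*(-9*sin(u)^6 + 14*sin(u)^4 - 27*sin(u)^3 - 7*sin(u)^2 + 21*sin(u) + 2)/(sin(u)*cos(u)^2 + 3)^3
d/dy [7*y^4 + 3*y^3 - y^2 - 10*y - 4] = 28*y^3 + 9*y^2 - 2*y - 10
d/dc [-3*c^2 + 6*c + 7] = 6 - 6*c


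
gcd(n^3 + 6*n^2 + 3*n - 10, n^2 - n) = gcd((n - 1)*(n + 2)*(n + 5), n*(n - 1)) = n - 1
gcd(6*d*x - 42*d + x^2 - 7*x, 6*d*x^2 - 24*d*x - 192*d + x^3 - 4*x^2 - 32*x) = 6*d + x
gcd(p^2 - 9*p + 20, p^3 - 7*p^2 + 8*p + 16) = p - 4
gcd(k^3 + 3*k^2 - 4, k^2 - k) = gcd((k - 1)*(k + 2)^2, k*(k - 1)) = k - 1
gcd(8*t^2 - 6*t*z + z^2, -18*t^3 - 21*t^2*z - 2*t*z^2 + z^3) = 1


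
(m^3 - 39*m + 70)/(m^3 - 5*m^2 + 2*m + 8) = (m^2 + 2*m - 35)/(m^2 - 3*m - 4)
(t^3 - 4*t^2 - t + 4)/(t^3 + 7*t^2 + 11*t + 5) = (t^2 - 5*t + 4)/(t^2 + 6*t + 5)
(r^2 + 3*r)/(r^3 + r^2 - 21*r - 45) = r/(r^2 - 2*r - 15)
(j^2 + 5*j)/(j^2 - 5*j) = (j + 5)/(j - 5)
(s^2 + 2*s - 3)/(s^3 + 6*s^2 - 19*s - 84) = (s - 1)/(s^2 + 3*s - 28)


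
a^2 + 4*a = a*(a + 4)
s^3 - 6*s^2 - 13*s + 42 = (s - 7)*(s - 2)*(s + 3)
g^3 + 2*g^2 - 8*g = g*(g - 2)*(g + 4)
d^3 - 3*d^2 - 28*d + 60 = (d - 6)*(d - 2)*(d + 5)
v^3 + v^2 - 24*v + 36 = (v - 3)*(v - 2)*(v + 6)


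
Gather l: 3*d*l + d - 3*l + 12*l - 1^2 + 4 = d + l*(3*d + 9) + 3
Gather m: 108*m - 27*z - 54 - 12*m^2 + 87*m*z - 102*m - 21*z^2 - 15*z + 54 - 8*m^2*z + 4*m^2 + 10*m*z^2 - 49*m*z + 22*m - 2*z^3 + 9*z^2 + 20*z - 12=m^2*(-8*z - 8) + m*(10*z^2 + 38*z + 28) - 2*z^3 - 12*z^2 - 22*z - 12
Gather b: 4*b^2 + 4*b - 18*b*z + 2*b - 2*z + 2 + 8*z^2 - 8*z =4*b^2 + b*(6 - 18*z) + 8*z^2 - 10*z + 2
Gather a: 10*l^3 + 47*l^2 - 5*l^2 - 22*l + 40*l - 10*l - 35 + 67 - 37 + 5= 10*l^3 + 42*l^2 + 8*l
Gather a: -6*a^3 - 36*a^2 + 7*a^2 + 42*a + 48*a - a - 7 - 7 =-6*a^3 - 29*a^2 + 89*a - 14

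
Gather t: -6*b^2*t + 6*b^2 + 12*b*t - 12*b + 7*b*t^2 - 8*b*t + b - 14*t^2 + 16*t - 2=6*b^2 - 11*b + t^2*(7*b - 14) + t*(-6*b^2 + 4*b + 16) - 2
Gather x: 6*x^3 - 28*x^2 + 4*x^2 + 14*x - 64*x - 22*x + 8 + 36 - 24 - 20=6*x^3 - 24*x^2 - 72*x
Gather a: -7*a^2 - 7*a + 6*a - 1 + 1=-7*a^2 - a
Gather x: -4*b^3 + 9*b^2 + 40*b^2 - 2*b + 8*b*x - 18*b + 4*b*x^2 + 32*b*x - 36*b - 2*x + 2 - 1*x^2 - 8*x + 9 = -4*b^3 + 49*b^2 - 56*b + x^2*(4*b - 1) + x*(40*b - 10) + 11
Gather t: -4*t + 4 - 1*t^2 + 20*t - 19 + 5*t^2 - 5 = 4*t^2 + 16*t - 20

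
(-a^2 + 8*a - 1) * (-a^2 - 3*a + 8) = a^4 - 5*a^3 - 31*a^2 + 67*a - 8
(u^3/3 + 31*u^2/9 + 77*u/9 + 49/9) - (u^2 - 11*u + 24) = u^3/3 + 22*u^2/9 + 176*u/9 - 167/9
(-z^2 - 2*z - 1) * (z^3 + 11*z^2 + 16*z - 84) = -z^5 - 13*z^4 - 39*z^3 + 41*z^2 + 152*z + 84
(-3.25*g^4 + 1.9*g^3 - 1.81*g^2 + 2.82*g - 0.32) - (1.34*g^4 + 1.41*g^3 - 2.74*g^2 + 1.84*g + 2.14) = -4.59*g^4 + 0.49*g^3 + 0.93*g^2 + 0.98*g - 2.46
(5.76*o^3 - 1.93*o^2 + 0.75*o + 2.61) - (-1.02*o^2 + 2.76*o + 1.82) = 5.76*o^3 - 0.91*o^2 - 2.01*o + 0.79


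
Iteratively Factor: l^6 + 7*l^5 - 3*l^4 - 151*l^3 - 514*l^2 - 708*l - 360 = (l + 2)*(l^5 + 5*l^4 - 13*l^3 - 125*l^2 - 264*l - 180) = (l - 5)*(l + 2)*(l^4 + 10*l^3 + 37*l^2 + 60*l + 36) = (l - 5)*(l + 2)^2*(l^3 + 8*l^2 + 21*l + 18) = (l - 5)*(l + 2)^2*(l + 3)*(l^2 + 5*l + 6) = (l - 5)*(l + 2)^2*(l + 3)^2*(l + 2)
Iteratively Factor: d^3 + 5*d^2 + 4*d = (d)*(d^2 + 5*d + 4) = d*(d + 1)*(d + 4)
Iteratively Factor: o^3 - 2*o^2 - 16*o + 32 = (o - 4)*(o^2 + 2*o - 8) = (o - 4)*(o - 2)*(o + 4)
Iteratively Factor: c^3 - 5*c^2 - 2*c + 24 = (c - 4)*(c^2 - c - 6) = (c - 4)*(c + 2)*(c - 3)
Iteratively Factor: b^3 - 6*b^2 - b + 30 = (b + 2)*(b^2 - 8*b + 15) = (b - 3)*(b + 2)*(b - 5)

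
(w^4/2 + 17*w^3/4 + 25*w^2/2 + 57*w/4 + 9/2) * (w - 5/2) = w^5/2 + 3*w^4 + 15*w^3/8 - 17*w^2 - 249*w/8 - 45/4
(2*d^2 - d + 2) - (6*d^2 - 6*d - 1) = -4*d^2 + 5*d + 3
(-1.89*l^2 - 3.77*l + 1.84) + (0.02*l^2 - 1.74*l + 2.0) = -1.87*l^2 - 5.51*l + 3.84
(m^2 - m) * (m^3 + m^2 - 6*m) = m^5 - 7*m^3 + 6*m^2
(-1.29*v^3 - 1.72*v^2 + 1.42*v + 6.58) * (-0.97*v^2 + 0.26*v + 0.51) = 1.2513*v^5 + 1.333*v^4 - 2.4825*v^3 - 6.8906*v^2 + 2.435*v + 3.3558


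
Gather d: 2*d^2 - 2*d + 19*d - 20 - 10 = 2*d^2 + 17*d - 30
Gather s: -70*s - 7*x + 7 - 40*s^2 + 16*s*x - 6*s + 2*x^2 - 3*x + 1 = -40*s^2 + s*(16*x - 76) + 2*x^2 - 10*x + 8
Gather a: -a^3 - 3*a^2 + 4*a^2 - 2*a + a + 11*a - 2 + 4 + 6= -a^3 + a^2 + 10*a + 8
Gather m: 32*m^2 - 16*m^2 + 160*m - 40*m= 16*m^2 + 120*m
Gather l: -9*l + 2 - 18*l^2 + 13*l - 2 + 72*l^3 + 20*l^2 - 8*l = 72*l^3 + 2*l^2 - 4*l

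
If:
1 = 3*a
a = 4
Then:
No Solution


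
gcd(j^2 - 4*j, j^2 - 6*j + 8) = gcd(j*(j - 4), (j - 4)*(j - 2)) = j - 4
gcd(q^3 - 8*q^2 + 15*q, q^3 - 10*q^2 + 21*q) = q^2 - 3*q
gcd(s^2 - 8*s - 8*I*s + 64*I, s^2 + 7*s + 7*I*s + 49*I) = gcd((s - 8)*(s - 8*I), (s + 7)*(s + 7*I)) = 1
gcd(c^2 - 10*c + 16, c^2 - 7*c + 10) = c - 2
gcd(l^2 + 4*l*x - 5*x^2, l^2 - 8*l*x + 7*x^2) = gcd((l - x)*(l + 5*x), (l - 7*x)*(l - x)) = -l + x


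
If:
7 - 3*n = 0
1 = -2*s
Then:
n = 7/3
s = -1/2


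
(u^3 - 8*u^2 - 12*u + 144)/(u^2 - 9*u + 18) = (u^2 - 2*u - 24)/(u - 3)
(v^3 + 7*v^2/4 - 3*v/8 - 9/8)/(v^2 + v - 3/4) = (4*v^2 + v - 3)/(2*(2*v - 1))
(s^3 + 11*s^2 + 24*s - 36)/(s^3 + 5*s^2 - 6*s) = (s + 6)/s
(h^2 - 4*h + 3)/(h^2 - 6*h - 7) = (-h^2 + 4*h - 3)/(-h^2 + 6*h + 7)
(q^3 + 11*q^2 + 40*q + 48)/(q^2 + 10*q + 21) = (q^2 + 8*q + 16)/(q + 7)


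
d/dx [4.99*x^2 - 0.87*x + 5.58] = 9.98*x - 0.87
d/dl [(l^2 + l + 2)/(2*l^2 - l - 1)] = (-3*l^2 - 10*l + 1)/(4*l^4 - 4*l^3 - 3*l^2 + 2*l + 1)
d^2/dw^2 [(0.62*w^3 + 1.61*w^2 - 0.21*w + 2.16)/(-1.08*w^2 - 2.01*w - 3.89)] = (-8.88178419700125e-16*w^5 + 7.67962800000001*w^3 - 3.61925999999999*w^2 - 89.718492*w - 51.313348)/(1.259712*w^6 + 7.033392*w^5 + 26.701812*w^4 + 58.787073*w^3 + 96.175971*w^2 + 91.246563*w + 58.863869)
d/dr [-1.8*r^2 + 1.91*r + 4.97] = 1.91 - 3.6*r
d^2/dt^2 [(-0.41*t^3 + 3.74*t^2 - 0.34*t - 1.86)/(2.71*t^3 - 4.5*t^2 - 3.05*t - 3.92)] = (7.105427357601e-15*t^7 + 44.933968*t^6 - 35.3150939999998*t^5 - 5.83083600000003*t^4 + 803.937162*t^3 - 602.343036*t^2 - 273.541656*t + 154.086252)/(19.902511*t^9 - 99.14535*t^8 + 97.433985*t^7 + 45.676884*t^6 + 177.168225*t^5 - 169.31919*t^4 - 226.255793*t^3 - 316.8438*t^2 - 140.60256*t - 60.236288)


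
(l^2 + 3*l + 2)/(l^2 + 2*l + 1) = (l + 2)/(l + 1)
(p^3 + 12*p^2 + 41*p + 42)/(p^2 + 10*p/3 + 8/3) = 3*(p^2 + 10*p + 21)/(3*p + 4)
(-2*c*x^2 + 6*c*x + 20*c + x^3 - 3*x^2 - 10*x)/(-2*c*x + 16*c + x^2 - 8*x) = (x^2 - 3*x - 10)/(x - 8)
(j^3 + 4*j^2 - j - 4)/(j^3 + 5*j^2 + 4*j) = (j - 1)/j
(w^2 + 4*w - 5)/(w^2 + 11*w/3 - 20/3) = 3*(w - 1)/(3*w - 4)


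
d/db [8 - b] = -1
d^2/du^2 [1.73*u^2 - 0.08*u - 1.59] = 3.46000000000000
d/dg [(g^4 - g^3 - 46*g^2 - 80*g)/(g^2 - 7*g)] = 2*(g^3 - 11*g^2 + 7*g + 201)/(g^2 - 14*g + 49)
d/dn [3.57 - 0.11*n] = -0.110000000000000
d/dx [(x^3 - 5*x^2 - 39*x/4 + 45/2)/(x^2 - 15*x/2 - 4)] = (4*x^4 - 60*x^3 + 141*x^2 - 20*x + 831)/(4*x^4 - 60*x^3 + 193*x^2 + 240*x + 64)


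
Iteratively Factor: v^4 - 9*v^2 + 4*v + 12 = (v - 2)*(v^3 + 2*v^2 - 5*v - 6) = (v - 2)*(v + 3)*(v^2 - v - 2) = (v - 2)*(v + 1)*(v + 3)*(v - 2)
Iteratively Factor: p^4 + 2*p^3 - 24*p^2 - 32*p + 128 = (p + 4)*(p^3 - 2*p^2 - 16*p + 32) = (p - 2)*(p + 4)*(p^2 - 16) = (p - 4)*(p - 2)*(p + 4)*(p + 4)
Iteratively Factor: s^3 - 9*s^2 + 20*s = (s - 5)*(s^2 - 4*s) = (s - 5)*(s - 4)*(s)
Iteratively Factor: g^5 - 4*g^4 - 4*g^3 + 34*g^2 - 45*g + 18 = (g - 3)*(g^4 - g^3 - 7*g^2 + 13*g - 6) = (g - 3)*(g + 3)*(g^3 - 4*g^2 + 5*g - 2) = (g - 3)*(g - 1)*(g + 3)*(g^2 - 3*g + 2) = (g - 3)*(g - 2)*(g - 1)*(g + 3)*(g - 1)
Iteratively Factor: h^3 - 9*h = (h - 3)*(h^2 + 3*h) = h*(h - 3)*(h + 3)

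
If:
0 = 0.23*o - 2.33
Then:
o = 10.13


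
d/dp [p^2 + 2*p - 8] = 2*p + 2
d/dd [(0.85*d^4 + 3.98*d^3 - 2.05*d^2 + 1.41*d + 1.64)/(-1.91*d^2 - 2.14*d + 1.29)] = (-3.247*d^5 - 13.0588*d^4 - 12.6484*d^3 + 22.4827*d^2 + 0.9758*d + 5.3285)/(3.6481*d^4 + 8.1748*d^3 - 0.348199999999999*d^2 - 5.5212*d + 1.6641)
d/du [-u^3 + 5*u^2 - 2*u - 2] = -3*u^2 + 10*u - 2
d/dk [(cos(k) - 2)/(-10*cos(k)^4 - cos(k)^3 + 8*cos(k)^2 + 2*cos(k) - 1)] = (-15*(1 - cos(2*k))^2/2 + 53*cos(k)/2 - 23*cos(2*k) + 39*cos(3*k)/2 + 4)*sin(k)/(10*cos(k)^4 + cos(k)^3 - 8*cos(k)^2 - 2*cos(k) + 1)^2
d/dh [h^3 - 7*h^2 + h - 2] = 3*h^2 - 14*h + 1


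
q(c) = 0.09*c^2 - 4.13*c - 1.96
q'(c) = 0.18*c - 4.13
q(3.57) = -15.56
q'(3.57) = -3.49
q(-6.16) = 26.90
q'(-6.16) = -5.24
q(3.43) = -15.07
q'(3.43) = -3.51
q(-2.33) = 8.15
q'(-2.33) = -4.55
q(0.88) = -5.52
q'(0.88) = -3.97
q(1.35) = -7.37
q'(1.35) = -3.89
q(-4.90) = 20.44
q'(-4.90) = -5.01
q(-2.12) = 7.20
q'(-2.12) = -4.51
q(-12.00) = 60.56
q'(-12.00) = -6.29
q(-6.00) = 26.06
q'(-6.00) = -5.21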